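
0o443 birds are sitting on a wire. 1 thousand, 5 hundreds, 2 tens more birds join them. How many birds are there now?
Convert 0o443 (octal) → 4×64 + 4×8 + 3 = 291 (decimal)
Convert 1 thousand, 5 hundreds, 2 tens (place-value notation) → 1×1000 + 5×100 + 2×10 = 1520 (decimal)
Compute 291 + 1520 = 1811
1811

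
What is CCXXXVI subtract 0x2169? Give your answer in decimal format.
Convert CCXXXVI (Roman numeral) → 100 + 100 + 10 + 10 + 10 + 5 + 1 = 236 (decimal)
Convert 0x2169 (hexadecimal) → 2×4096 + 1×256 + 6×16 + 9 = 8553 (decimal)
Compute 236 - 8553 = -8317
-8317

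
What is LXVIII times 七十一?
Convert LXVIII (Roman numeral) → 50 + 10 + 5 + 1 + 1 + 1 = 68 (decimal)
Convert 七十一 (Chinese numeral) → 7×10 + 1 = 71 (decimal)
Compute 68 × 71 = 4828
4828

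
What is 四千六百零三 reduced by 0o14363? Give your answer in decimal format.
Convert 四千六百零三 (Chinese numeral) → 4×1000 + 6×100 + 3 = 4603 (decimal)
Convert 0o14363 (octal) → 1×4096 + 4×512 + 3×64 + 6×8 + 3 = 6387 (decimal)
Compute 4603 - 6387 = -1784
-1784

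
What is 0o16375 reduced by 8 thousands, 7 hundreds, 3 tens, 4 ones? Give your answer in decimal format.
Convert 0o16375 (octal) → 1×4096 + 6×512 + 3×64 + 7×8 + 5 = 7421 (decimal)
Convert 8 thousands, 7 hundreds, 3 tens, 4 ones (place-value notation) → 8×1000 + 7×100 + 3×10 + 4 = 8734 (decimal)
Compute 7421 - 8734 = -1313
-1313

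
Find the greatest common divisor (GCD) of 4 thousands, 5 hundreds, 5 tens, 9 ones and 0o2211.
Convert 4 thousands, 5 hundreds, 5 tens, 9 ones (place-value notation) → 4×1000 + 5×100 + 5×10 + 9 = 4559 (decimal)
Convert 0o2211 (octal) → 2×512 + 2×64 + 1×8 + 1 = 1161 (decimal)
Compute gcd(4559, 1161) = 1
1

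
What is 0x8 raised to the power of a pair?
Convert 0x8 (hexadecimal) → 8 (decimal)
Convert a pair (colloquial) → 2 (decimal)
Compute 8 ^ 2 = 64
64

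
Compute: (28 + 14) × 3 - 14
Parentheses first: 28 + 14 = 42
Multiply: 42 × 3 = 126
Subtract: 126 - 14 = 112
112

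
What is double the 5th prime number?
The 5th prime number = 11
Compute 11 × 2 = 22
22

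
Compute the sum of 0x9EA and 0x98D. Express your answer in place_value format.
Convert 0x9EA (hexadecimal) → 9×256 + 14×16 + 10 = 2538 (decimal)
Convert 0x98D (hexadecimal) → 9×256 + 8×16 + 13 = 2445 (decimal)
Compute 2538 + 2445 = 4983
Convert 4983 (decimal) → 4983 = 4×1000 + 9×100 + 8×10 + 3 → 4 thousands, 9 hundreds, 8 tens, 3 ones (place-value notation)
4 thousands, 9 hundreds, 8 tens, 3 ones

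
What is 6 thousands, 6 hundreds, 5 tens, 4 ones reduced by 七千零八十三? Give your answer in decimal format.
Convert 6 thousands, 6 hundreds, 5 tens, 4 ones (place-value notation) → 6×1000 + 6×100 + 5×10 + 4 = 6654 (decimal)
Convert 七千零八十三 (Chinese numeral) → 7×1000 + 8×10 + 3 = 7083 (decimal)
Compute 6654 - 7083 = -429
-429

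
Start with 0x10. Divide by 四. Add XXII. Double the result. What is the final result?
Convert 0x10 (hexadecimal) → 1×16 = 16 (decimal)
Start: 16
Convert 四 (Chinese numeral) → 4 (decimal)
16 ÷ 4 = 4
Convert XXII (Roman numeral) → 10 + 10 + 1 + 1 = 22 (decimal)
4 + 22 = 26
26 × 2 = 52
52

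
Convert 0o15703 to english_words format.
Convert 0o15703 (octal) → 1×4096 + 5×512 + 7×64 + 3 = 7107 (decimal)
Convert 7107 (decimal) → 7107 = 7×1000 + 1×100 + 7 → seven thousand one hundred seven (English words)
seven thousand one hundred seven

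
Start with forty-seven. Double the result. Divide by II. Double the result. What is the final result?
Convert forty-seven (English words) → 47 (decimal)
Start: 47
47 × 2 = 94
Convert II (Roman numeral) → 1 + 1 = 2 (decimal)
94 ÷ 2 = 47
47 × 2 = 94
94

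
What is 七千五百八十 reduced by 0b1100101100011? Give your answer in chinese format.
Convert 七千五百八十 (Chinese numeral) → 7×1000 + 5×100 + 8×10 = 7580 (decimal)
Convert 0b1100101100011 (binary) → 4096 + 2048 + 256 + 64 + 32 + 2 + 1 = 6499 (decimal)
Compute 7580 - 6499 = 1081
Convert 1081 (decimal) → 1081 = 1×1000 + 8×10 + 1 → 一千零八十一 (Chinese numeral)
一千零八十一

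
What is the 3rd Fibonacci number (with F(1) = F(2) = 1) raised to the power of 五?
Convert the 3rd Fibonacci number (with F(1) = F(2) = 1) (Fibonacci index) → 1, 1, 2 → 2 (decimal)
Convert 五 (Chinese numeral) → 5 (decimal)
Compute 2 ^ 5 = 32
32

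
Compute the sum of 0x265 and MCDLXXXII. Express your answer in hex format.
Convert 0x265 (hexadecimal) → 2×256 + 6×16 + 5 = 613 (decimal)
Convert MCDLXXXII (Roman numeral) → 1000 + 400 + 50 + 10 + 10 + 10 + 1 + 1 = 1482 (decimal)
Compute 613 + 1482 = 2095
Convert 2095 (decimal) → 2095 = 8×256 + 2×16 + 15 → 0x82F (hexadecimal)
0x82F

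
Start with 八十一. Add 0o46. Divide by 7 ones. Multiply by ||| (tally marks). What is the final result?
Convert 八十一 (Chinese numeral) → 8×10 + 1 = 81 (decimal)
Start: 81
Convert 0o46 (octal) → 4×8 + 6 = 38 (decimal)
81 + 38 = 119
Convert 7 ones (place-value notation) → 7 (decimal)
119 ÷ 7 = 17
Convert ||| (tally marks) → 3 (decimal)
17 × 3 = 51
51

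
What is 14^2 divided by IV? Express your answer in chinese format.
Convert 14^2 (power) → 196 (decimal)
Convert IV (Roman numeral) → 4 (decimal)
Compute 196 ÷ 4 = 49
Convert 49 (decimal) → 49 = 4×10 + 9 → 四十九 (Chinese numeral)
四十九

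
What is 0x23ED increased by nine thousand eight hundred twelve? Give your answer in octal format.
Convert 0x23ED (hexadecimal) → 2×4096 + 3×256 + 14×16 + 13 = 9197 (decimal)
Convert nine thousand eight hundred twelve (English words) → 9×1000 + 8×100 + 12 = 9812 (decimal)
Compute 9197 + 9812 = 19009
Convert 19009 (decimal) → 19009 = 4×4096 + 5×512 + 1×64 + 1 → 0o45101 (octal)
0o45101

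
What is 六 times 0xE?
Convert 六 (Chinese numeral) → 6 (decimal)
Convert 0xE (hexadecimal) → 14 (decimal)
Compute 6 × 14 = 84
84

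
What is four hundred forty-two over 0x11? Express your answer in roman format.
Convert four hundred forty-two (English words) → 4×100 + 42 = 442 (decimal)
Convert 0x11 (hexadecimal) → 1×16 + 1 = 17 (decimal)
Compute 442 ÷ 17 = 26
Convert 26 (decimal) → 26 = 10 + 10 + 5 + 1 → XXVI (Roman numeral)
XXVI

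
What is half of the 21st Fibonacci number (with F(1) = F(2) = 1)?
The 21st Fibonacci number (with F(1) = F(2) = 1) = 10946
Compute 10946 ÷ 2 = 5473
5473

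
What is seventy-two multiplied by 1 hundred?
Convert seventy-two (English words) → 72 (decimal)
Convert 1 hundred (place-value notation) → 1×100 = 100 (decimal)
Compute 72 × 100 = 7200
7200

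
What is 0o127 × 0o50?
Convert 0o127 (octal) → 1×64 + 2×8 + 7 = 87 (decimal)
Convert 0o50 (octal) → 5×8 = 40 (decimal)
Compute 87 × 40 = 3480
3480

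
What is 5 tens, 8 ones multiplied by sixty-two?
Convert 5 tens, 8 ones (place-value notation) → 5×10 + 8 = 58 (decimal)
Convert sixty-two (English words) → 62 (decimal)
Compute 58 × 62 = 3596
3596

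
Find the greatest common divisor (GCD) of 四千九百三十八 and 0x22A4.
Convert 四千九百三十八 (Chinese numeral) → 4×1000 + 9×100 + 3×10 + 8 = 4938 (decimal)
Convert 0x22A4 (hexadecimal) → 2×4096 + 2×256 + 10×16 + 4 = 8868 (decimal)
Compute gcd(4938, 8868) = 6
6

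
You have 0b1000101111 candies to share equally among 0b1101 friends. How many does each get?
Convert 0b1000101111 (binary) → 512 + 32 + 8 + 4 + 2 + 1 = 559 (decimal)
Convert 0b1101 (binary) → 8 + 4 + 1 = 13 (decimal)
Compute 559 ÷ 13 = 43
43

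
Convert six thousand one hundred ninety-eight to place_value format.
Convert six thousand one hundred ninety-eight (English words) → 6×1000 + 1×100 + 98 = 6198 (decimal)
Convert 6198 (decimal) → 6198 = 6×1000 + 1×100 + 9×10 + 8 → 6 thousands, 1 hundred, 9 tens, 8 ones (place-value notation)
6 thousands, 1 hundred, 9 tens, 8 ones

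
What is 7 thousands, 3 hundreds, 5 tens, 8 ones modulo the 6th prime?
Convert 7 thousands, 3 hundreds, 5 tens, 8 ones (place-value notation) → 7×1000 + 3×100 + 5×10 + 8 = 7358 (decimal)
Convert the 6th prime (prime index) → 13 (decimal)
Compute 7358 mod 13 = 0
0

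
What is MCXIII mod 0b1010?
Convert MCXIII (Roman numeral) → 1000 + 100 + 10 + 1 + 1 + 1 = 1113 (decimal)
Convert 0b1010 (binary) → 8 + 2 = 10 (decimal)
Compute 1113 mod 10 = 3
3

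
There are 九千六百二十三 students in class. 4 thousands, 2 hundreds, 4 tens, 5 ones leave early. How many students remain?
Convert 九千六百二十三 (Chinese numeral) → 9×1000 + 6×100 + 2×10 + 3 = 9623 (decimal)
Convert 4 thousands, 2 hundreds, 4 tens, 5 ones (place-value notation) → 4×1000 + 2×100 + 4×10 + 5 = 4245 (decimal)
Compute 9623 - 4245 = 5378
5378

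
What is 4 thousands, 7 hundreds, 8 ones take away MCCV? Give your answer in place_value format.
Convert 4 thousands, 7 hundreds, 8 ones (place-value notation) → 4×1000 + 7×100 + 8 = 4708 (decimal)
Convert MCCV (Roman numeral) → 1000 + 100 + 100 + 5 = 1205 (decimal)
Compute 4708 - 1205 = 3503
Convert 3503 (decimal) → 3503 = 3×1000 + 5×100 + 3 → 3 thousands, 5 hundreds, 3 ones (place-value notation)
3 thousands, 5 hundreds, 3 ones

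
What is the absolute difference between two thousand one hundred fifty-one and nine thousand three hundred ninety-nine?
Convert two thousand one hundred fifty-one (English words) → 2×1000 + 1×100 + 51 = 2151 (decimal)
Convert nine thousand three hundred ninety-nine (English words) → 9×1000 + 3×100 + 99 = 9399 (decimal)
Compute |2151 - 9399| = 7248
7248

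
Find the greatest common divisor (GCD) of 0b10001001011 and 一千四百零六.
Convert 0b10001001011 (binary) → 1024 + 64 + 8 + 2 + 1 = 1099 (decimal)
Convert 一千四百零六 (Chinese numeral) → 1×1000 + 4×100 + 6 = 1406 (decimal)
Compute gcd(1099, 1406) = 1
1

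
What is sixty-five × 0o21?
Convert sixty-five (English words) → 65 (decimal)
Convert 0o21 (octal) → 2×8 + 1 = 17 (decimal)
Compute 65 × 17 = 1105
1105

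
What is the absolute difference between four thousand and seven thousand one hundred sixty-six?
Convert four thousand (English words) → 4×1000 = 4000 (decimal)
Convert seven thousand one hundred sixty-six (English words) → 7×1000 + 1×100 + 66 = 7166 (decimal)
Compute |4000 - 7166| = 3166
3166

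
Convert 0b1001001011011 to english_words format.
Convert 0b1001001011011 (binary) → 4096 + 512 + 64 + 16 + 8 + 2 + 1 = 4699 (decimal)
Convert 4699 (decimal) → 4699 = 4×1000 + 6×100 + 99 → four thousand six hundred ninety-nine (English words)
four thousand six hundred ninety-nine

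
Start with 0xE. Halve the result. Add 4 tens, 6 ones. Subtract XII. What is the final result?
Convert 0xE (hexadecimal) → 14 (decimal)
Start: 14
14 ÷ 2 = 7
Convert 4 tens, 6 ones (place-value notation) → 4×10 + 6 = 46 (decimal)
7 + 46 = 53
Convert XII (Roman numeral) → 10 + 1 + 1 = 12 (decimal)
53 - 12 = 41
41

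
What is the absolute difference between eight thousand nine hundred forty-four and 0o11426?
Convert eight thousand nine hundred forty-four (English words) → 8×1000 + 9×100 + 44 = 8944 (decimal)
Convert 0o11426 (octal) → 1×4096 + 1×512 + 4×64 + 2×8 + 6 = 4886 (decimal)
Compute |8944 - 4886| = 4058
4058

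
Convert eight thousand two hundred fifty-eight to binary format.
Convert eight thousand two hundred fifty-eight (English words) → 8×1000 + 2×100 + 58 = 8258 (decimal)
Convert 8258 (decimal) → 8258 = 8192 + 64 + 2 → 0b10000001000010 (binary)
0b10000001000010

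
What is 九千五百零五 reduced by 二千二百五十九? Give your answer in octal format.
Convert 九千五百零五 (Chinese numeral) → 9×1000 + 5×100 + 5 = 9505 (decimal)
Convert 二千二百五十九 (Chinese numeral) → 2×1000 + 2×100 + 5×10 + 9 = 2259 (decimal)
Compute 9505 - 2259 = 7246
Convert 7246 (decimal) → 7246 = 1×4096 + 6×512 + 1×64 + 1×8 + 6 → 0o16116 (octal)
0o16116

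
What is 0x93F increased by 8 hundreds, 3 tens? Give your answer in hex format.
Convert 0x93F (hexadecimal) → 9×256 + 3×16 + 15 = 2367 (decimal)
Convert 8 hundreds, 3 tens (place-value notation) → 8×100 + 3×10 = 830 (decimal)
Compute 2367 + 830 = 3197
Convert 3197 (decimal) → 3197 = 12×256 + 7×16 + 13 → 0xC7D (hexadecimal)
0xC7D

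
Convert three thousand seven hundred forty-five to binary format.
Convert three thousand seven hundred forty-five (English words) → 3×1000 + 7×100 + 45 = 3745 (decimal)
Convert 3745 (decimal) → 3745 = 2048 + 1024 + 512 + 128 + 32 + 1 → 0b111010100001 (binary)
0b111010100001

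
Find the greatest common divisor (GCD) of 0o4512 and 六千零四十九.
Convert 0o4512 (octal) → 4×512 + 5×64 + 1×8 + 2 = 2378 (decimal)
Convert 六千零四十九 (Chinese numeral) → 6×1000 + 4×10 + 9 = 6049 (decimal)
Compute gcd(2378, 6049) = 1
1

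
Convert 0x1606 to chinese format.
Convert 0x1606 (hexadecimal) → 1×4096 + 6×256 + 6 = 5638 (decimal)
Convert 5638 (decimal) → 5638 = 5×1000 + 6×100 + 3×10 + 8 → 五千六百三十八 (Chinese numeral)
五千六百三十八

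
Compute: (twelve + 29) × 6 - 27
Convert twelve (English words) → 12 (decimal)
Expression in decimal: (12 + 29) × 6 - 27
Parentheses first: 12 + 29 = 41
Multiply: 41 × 6 = 246
Subtract: 246 - 27 = 219
219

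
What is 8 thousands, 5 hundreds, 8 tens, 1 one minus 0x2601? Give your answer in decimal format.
Convert 8 thousands, 5 hundreds, 8 tens, 1 one (place-value notation) → 8×1000 + 5×100 + 8×10 + 1 = 8581 (decimal)
Convert 0x2601 (hexadecimal) → 2×4096 + 6×256 + 1 = 9729 (decimal)
Compute 8581 - 9729 = -1148
-1148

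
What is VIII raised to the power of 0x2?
Convert VIII (Roman numeral) → 5 + 1 + 1 + 1 = 8 (decimal)
Convert 0x2 (hexadecimal) → 2 (decimal)
Compute 8 ^ 2 = 64
64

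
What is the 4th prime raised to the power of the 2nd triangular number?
Convert the 4th prime (prime index) → 7 (decimal)
Convert the 2nd triangular number (triangular index) → 2×3/2 = 3 (decimal)
Compute 7 ^ 3 = 343
343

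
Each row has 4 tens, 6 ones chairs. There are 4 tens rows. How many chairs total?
Convert 4 tens, 6 ones (place-value notation) → 4×10 + 6 = 46 (decimal)
Convert 4 tens (place-value notation) → 4×10 = 40 (decimal)
Compute 46 × 40 = 1840
1840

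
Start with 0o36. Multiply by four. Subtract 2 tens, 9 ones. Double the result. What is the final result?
Convert 0o36 (octal) → 3×8 + 6 = 30 (decimal)
Start: 30
Convert four (English words) → 4 (decimal)
30 × 4 = 120
Convert 2 tens, 9 ones (place-value notation) → 2×10 + 9 = 29 (decimal)
120 - 29 = 91
91 × 2 = 182
182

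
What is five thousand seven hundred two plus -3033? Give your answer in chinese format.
Convert five thousand seven hundred two (English words) → 5×1000 + 7×100 + 2 = 5702 (decimal)
Compute 5702 + -3033 = 2669
Convert 2669 (decimal) → 2669 = 2×1000 + 6×100 + 6×10 + 9 → 二千六百六十九 (Chinese numeral)
二千六百六十九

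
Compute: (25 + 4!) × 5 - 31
Convert 4! (factorial) → 24 (decimal)
Expression in decimal: (25 + 24) × 5 - 31
Parentheses first: 25 + 24 = 49
Multiply: 49 × 5 = 245
Subtract: 245 - 31 = 214
214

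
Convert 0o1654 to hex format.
Convert 0o1654 (octal) → 1×512 + 6×64 + 5×8 + 4 = 940 (decimal)
Convert 940 (decimal) → 940 = 3×256 + 10×16 + 12 → 0x3AC (hexadecimal)
0x3AC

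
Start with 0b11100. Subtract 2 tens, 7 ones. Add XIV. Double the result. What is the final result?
Convert 0b11100 (binary) → 16 + 8 + 4 = 28 (decimal)
Start: 28
Convert 2 tens, 7 ones (place-value notation) → 2×10 + 7 = 27 (decimal)
28 - 27 = 1
Convert XIV (Roman numeral) → 10 + 4 = 14 (decimal)
1 + 14 = 15
15 × 2 = 30
30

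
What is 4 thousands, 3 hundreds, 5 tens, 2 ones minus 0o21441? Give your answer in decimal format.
Convert 4 thousands, 3 hundreds, 5 tens, 2 ones (place-value notation) → 4×1000 + 3×100 + 5×10 + 2 = 4352 (decimal)
Convert 0o21441 (octal) → 2×4096 + 1×512 + 4×64 + 4×8 + 1 = 8993 (decimal)
Compute 4352 - 8993 = -4641
-4641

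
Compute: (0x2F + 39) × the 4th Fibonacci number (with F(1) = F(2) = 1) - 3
Convert 0x2F (hexadecimal) → 2×16 + 15 = 47 (decimal)
Convert the 4th Fibonacci number (with F(1) = F(2) = 1) (Fibonacci index) → 1, 1, 2, 3 → 3 (decimal)
Expression in decimal: (47 + 39) × 3 - 3
Parentheses first: 47 + 39 = 86
Multiply: 86 × 3 = 258
Subtract: 258 - 3 = 255
255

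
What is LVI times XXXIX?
Convert LVI (Roman numeral) → 50 + 5 + 1 = 56 (decimal)
Convert XXXIX (Roman numeral) → 10 + 10 + 10 + 9 = 39 (decimal)
Compute 56 × 39 = 2184
2184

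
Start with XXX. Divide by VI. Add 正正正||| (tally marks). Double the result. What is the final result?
Convert XXX (Roman numeral) → 10 + 10 + 10 = 30 (decimal)
Start: 30
Convert VI (Roman numeral) → 5 + 1 = 6 (decimal)
30 ÷ 6 = 5
Convert 正正正||| (tally marks) → 5 + 5 + 5 + 3 = 18 (decimal)
5 + 18 = 23
23 × 2 = 46
46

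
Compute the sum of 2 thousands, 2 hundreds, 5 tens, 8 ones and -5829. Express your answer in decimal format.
Convert 2 thousands, 2 hundreds, 5 tens, 8 ones (place-value notation) → 2×1000 + 2×100 + 5×10 + 8 = 2258 (decimal)
Compute 2258 + -5829 = -3571
-3571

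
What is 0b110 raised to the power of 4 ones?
Convert 0b110 (binary) → 4 + 2 = 6 (decimal)
Convert 4 ones (place-value notation) → 4 (decimal)
Compute 6 ^ 4 = 1296
1296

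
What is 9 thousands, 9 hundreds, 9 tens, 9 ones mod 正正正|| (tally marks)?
Convert 9 thousands, 9 hundreds, 9 tens, 9 ones (place-value notation) → 9×1000 + 9×100 + 9×10 + 9 = 9999 (decimal)
Convert 正正正|| (tally marks) → 5 + 5 + 5 + 2 = 17 (decimal)
Compute 9999 mod 17 = 3
3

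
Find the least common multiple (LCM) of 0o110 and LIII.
Convert 0o110 (octal) → 1×64 + 1×8 = 72 (decimal)
Convert LIII (Roman numeral) → 50 + 1 + 1 + 1 = 53 (decimal)
Compute lcm(72, 53) = 3816
3816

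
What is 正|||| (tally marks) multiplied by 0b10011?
Convert 正|||| (tally marks) → 5 + 4 = 9 (decimal)
Convert 0b10011 (binary) → 16 + 2 + 1 = 19 (decimal)
Compute 9 × 19 = 171
171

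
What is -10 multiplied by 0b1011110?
Convert 0b1011110 (binary) → 64 + 16 + 8 + 4 + 2 = 94 (decimal)
Compute -10 × 94 = -940
-940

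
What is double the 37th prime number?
The 37th prime number = 157
Compute 157 × 2 = 314
314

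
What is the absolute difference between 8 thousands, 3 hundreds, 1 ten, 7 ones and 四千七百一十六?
Convert 8 thousands, 3 hundreds, 1 ten, 7 ones (place-value notation) → 8×1000 + 3×100 + 1×10 + 7 = 8317 (decimal)
Convert 四千七百一十六 (Chinese numeral) → 4×1000 + 7×100 + 1×10 + 6 = 4716 (decimal)
Compute |8317 - 4716| = 3601
3601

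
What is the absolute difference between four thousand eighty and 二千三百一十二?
Convert four thousand eighty (English words) → 4×1000 + 80 = 4080 (decimal)
Convert 二千三百一十二 (Chinese numeral) → 2×1000 + 3×100 + 1×10 + 2 = 2312 (decimal)
Compute |4080 - 2312| = 1768
1768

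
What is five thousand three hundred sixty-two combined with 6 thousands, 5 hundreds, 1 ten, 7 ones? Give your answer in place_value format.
Convert five thousand three hundred sixty-two (English words) → 5×1000 + 3×100 + 62 = 5362 (decimal)
Convert 6 thousands, 5 hundreds, 1 ten, 7 ones (place-value notation) → 6×1000 + 5×100 + 1×10 + 7 = 6517 (decimal)
Compute 5362 + 6517 = 11879
Convert 11879 (decimal) → 11879 = 11×1000 + 8×100 + 7×10 + 9 → 11 thousands, 8 hundreds, 7 tens, 9 ones (place-value notation)
11 thousands, 8 hundreds, 7 tens, 9 ones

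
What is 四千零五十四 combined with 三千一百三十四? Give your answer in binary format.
Convert 四千零五十四 (Chinese numeral) → 4×1000 + 5×10 + 4 = 4054 (decimal)
Convert 三千一百三十四 (Chinese numeral) → 3×1000 + 1×100 + 3×10 + 4 = 3134 (decimal)
Compute 4054 + 3134 = 7188
Convert 7188 (decimal) → 7188 = 4096 + 2048 + 1024 + 16 + 4 → 0b1110000010100 (binary)
0b1110000010100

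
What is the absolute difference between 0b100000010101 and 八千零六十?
Convert 0b100000010101 (binary) → 2048 + 16 + 4 + 1 = 2069 (decimal)
Convert 八千零六十 (Chinese numeral) → 8×1000 + 6×10 = 8060 (decimal)
Compute |2069 - 8060| = 5991
5991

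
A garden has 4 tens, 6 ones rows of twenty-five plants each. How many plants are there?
Convert twenty-five (English words) → 25 (decimal)
Convert 4 tens, 6 ones (place-value notation) → 4×10 + 6 = 46 (decimal)
Compute 25 × 46 = 1150
1150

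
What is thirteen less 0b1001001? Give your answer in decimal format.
Convert thirteen (English words) → 13 (decimal)
Convert 0b1001001 (binary) → 64 + 8 + 1 = 73 (decimal)
Compute 13 - 73 = -60
-60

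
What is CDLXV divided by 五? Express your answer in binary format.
Convert CDLXV (Roman numeral) → 400 + 50 + 10 + 5 = 465 (decimal)
Convert 五 (Chinese numeral) → 5 (decimal)
Compute 465 ÷ 5 = 93
Convert 93 (decimal) → 93 = 64 + 16 + 8 + 4 + 1 → 0b1011101 (binary)
0b1011101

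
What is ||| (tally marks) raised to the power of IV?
Convert ||| (tally marks) → 3 (decimal)
Convert IV (Roman numeral) → 4 (decimal)
Compute 3 ^ 4 = 81
81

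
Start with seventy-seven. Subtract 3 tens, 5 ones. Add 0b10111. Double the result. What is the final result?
Convert seventy-seven (English words) → 77 (decimal)
Start: 77
Convert 3 tens, 5 ones (place-value notation) → 3×10 + 5 = 35 (decimal)
77 - 35 = 42
Convert 0b10111 (binary) → 16 + 4 + 2 + 1 = 23 (decimal)
42 + 23 = 65
65 × 2 = 130
130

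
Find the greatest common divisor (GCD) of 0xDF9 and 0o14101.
Convert 0xDF9 (hexadecimal) → 13×256 + 15×16 + 9 = 3577 (decimal)
Convert 0o14101 (octal) → 1×4096 + 4×512 + 1×64 + 1 = 6209 (decimal)
Compute gcd(3577, 6209) = 7
7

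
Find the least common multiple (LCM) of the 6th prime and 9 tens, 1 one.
Convert the 6th prime (prime index) → 13 (decimal)
Convert 9 tens, 1 one (place-value notation) → 9×10 + 1 = 91 (decimal)
Compute lcm(13, 91) = 91
91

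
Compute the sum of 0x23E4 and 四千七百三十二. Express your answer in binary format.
Convert 0x23E4 (hexadecimal) → 2×4096 + 3×256 + 14×16 + 4 = 9188 (decimal)
Convert 四千七百三十二 (Chinese numeral) → 4×1000 + 7×100 + 3×10 + 2 = 4732 (decimal)
Compute 9188 + 4732 = 13920
Convert 13920 (decimal) → 13920 = 8192 + 4096 + 1024 + 512 + 64 + 32 → 0b11011001100000 (binary)
0b11011001100000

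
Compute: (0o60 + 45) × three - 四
Convert 0o60 (octal) → 6×8 = 48 (decimal)
Convert three (English words) → 3 (decimal)
Convert 四 (Chinese numeral) → 4 (decimal)
Expression in decimal: (48 + 45) × 3 - 4
Parentheses first: 48 + 45 = 93
Multiply: 93 × 3 = 279
Subtract: 279 - 4 = 275
275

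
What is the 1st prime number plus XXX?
The 1st prime number = 2
Convert XXX (Roman numeral) → 10 + 10 + 10 = 30 (decimal)
Compute 2 + 30 = 32
32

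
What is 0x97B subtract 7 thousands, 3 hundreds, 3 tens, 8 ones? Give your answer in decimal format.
Convert 0x97B (hexadecimal) → 9×256 + 7×16 + 11 = 2427 (decimal)
Convert 7 thousands, 3 hundreds, 3 tens, 8 ones (place-value notation) → 7×1000 + 3×100 + 3×10 + 8 = 7338 (decimal)
Compute 2427 - 7338 = -4911
-4911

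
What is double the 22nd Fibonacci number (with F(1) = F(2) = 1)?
The 22nd Fibonacci number (with F(1) = F(2) = 1) = 17711
Compute 17711 × 2 = 35422
35422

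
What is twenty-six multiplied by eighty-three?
Convert twenty-six (English words) → 26 (decimal)
Convert eighty-three (English words) → 83 (decimal)
Compute 26 × 83 = 2158
2158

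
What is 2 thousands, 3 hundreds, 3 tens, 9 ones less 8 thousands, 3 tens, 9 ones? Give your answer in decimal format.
Convert 2 thousands, 3 hundreds, 3 tens, 9 ones (place-value notation) → 2×1000 + 3×100 + 3×10 + 9 = 2339 (decimal)
Convert 8 thousands, 3 tens, 9 ones (place-value notation) → 8×1000 + 3×10 + 9 = 8039 (decimal)
Compute 2339 - 8039 = -5700
-5700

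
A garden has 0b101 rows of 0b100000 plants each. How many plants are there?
Convert 0b100000 (binary) → 32 (decimal)
Convert 0b101 (binary) → 4 + 1 = 5 (decimal)
Compute 32 × 5 = 160
160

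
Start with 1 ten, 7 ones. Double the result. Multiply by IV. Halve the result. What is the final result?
Convert 1 ten, 7 ones (place-value notation) → 1×10 + 7 = 17 (decimal)
Start: 17
17 × 2 = 34
Convert IV (Roman numeral) → 4 (decimal)
34 × 4 = 136
136 ÷ 2 = 68
68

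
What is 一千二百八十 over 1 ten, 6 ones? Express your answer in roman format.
Convert 一千二百八十 (Chinese numeral) → 1×1000 + 2×100 + 8×10 = 1280 (decimal)
Convert 1 ten, 6 ones (place-value notation) → 1×10 + 6 = 16 (decimal)
Compute 1280 ÷ 16 = 80
Convert 80 (decimal) → 80 = 50 + 10 + 10 + 10 → LXXX (Roman numeral)
LXXX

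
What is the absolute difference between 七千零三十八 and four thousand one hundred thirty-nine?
Convert 七千零三十八 (Chinese numeral) → 7×1000 + 3×10 + 8 = 7038 (decimal)
Convert four thousand one hundred thirty-nine (English words) → 4×1000 + 1×100 + 39 = 4139 (decimal)
Compute |7038 - 4139| = 2899
2899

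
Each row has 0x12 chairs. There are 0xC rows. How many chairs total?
Convert 0x12 (hexadecimal) → 1×16 + 2 = 18 (decimal)
Convert 0xC (hexadecimal) → 12 (decimal)
Compute 18 × 12 = 216
216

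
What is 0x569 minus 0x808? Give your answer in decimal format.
Convert 0x569 (hexadecimal) → 5×256 + 6×16 + 9 = 1385 (decimal)
Convert 0x808 (hexadecimal) → 8×256 + 8 = 2056 (decimal)
Compute 1385 - 2056 = -671
-671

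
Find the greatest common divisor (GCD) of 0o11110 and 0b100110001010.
Convert 0o11110 (octal) → 1×4096 + 1×512 + 1×64 + 1×8 = 4680 (decimal)
Convert 0b100110001010 (binary) → 2048 + 256 + 128 + 8 + 2 = 2442 (decimal)
Compute gcd(4680, 2442) = 6
6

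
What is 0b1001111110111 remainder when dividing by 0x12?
Convert 0b1001111110111 (binary) → 4096 + 512 + 256 + 128 + 64 + 32 + 16 + 4 + 2 + 1 = 5111 (decimal)
Convert 0x12 (hexadecimal) → 1×16 + 2 = 18 (decimal)
Compute 5111 mod 18 = 17
17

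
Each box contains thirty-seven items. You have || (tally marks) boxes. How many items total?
Convert thirty-seven (English words) → 37 (decimal)
Convert || (tally marks) → 2 (decimal)
Compute 37 × 2 = 74
74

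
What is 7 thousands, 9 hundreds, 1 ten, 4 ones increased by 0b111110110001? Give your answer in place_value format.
Convert 7 thousands, 9 hundreds, 1 ten, 4 ones (place-value notation) → 7×1000 + 9×100 + 1×10 + 4 = 7914 (decimal)
Convert 0b111110110001 (binary) → 2048 + 1024 + 512 + 256 + 128 + 32 + 16 + 1 = 4017 (decimal)
Compute 7914 + 4017 = 11931
Convert 11931 (decimal) → 11931 = 11×1000 + 9×100 + 3×10 + 1 → 11 thousands, 9 hundreds, 3 tens, 1 one (place-value notation)
11 thousands, 9 hundreds, 3 tens, 1 one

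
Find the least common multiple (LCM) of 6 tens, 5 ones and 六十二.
Convert 6 tens, 5 ones (place-value notation) → 6×10 + 5 = 65 (decimal)
Convert 六十二 (Chinese numeral) → 6×10 + 2 = 62 (decimal)
Compute lcm(65, 62) = 4030
4030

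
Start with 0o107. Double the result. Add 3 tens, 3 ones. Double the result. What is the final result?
Convert 0o107 (octal) → 1×64 + 7 = 71 (decimal)
Start: 71
71 × 2 = 142
Convert 3 tens, 3 ones (place-value notation) → 3×10 + 3 = 33 (decimal)
142 + 33 = 175
175 × 2 = 350
350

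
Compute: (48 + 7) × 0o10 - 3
Convert 0o10 (octal) → 1×8 = 8 (decimal)
Expression in decimal: (48 + 7) × 8 - 3
Parentheses first: 48 + 7 = 55
Multiply: 55 × 8 = 440
Subtract: 440 - 3 = 437
437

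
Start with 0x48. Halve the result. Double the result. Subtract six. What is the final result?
Convert 0x48 (hexadecimal) → 4×16 + 8 = 72 (decimal)
Start: 72
72 ÷ 2 = 36
36 × 2 = 72
Convert six (English words) → 6 (decimal)
72 - 6 = 66
66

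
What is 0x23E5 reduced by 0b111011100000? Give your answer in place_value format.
Convert 0x23E5 (hexadecimal) → 2×4096 + 3×256 + 14×16 + 5 = 9189 (decimal)
Convert 0b111011100000 (binary) → 2048 + 1024 + 512 + 128 + 64 + 32 = 3808 (decimal)
Compute 9189 - 3808 = 5381
Convert 5381 (decimal) → 5381 = 5×1000 + 3×100 + 8×10 + 1 → 5 thousands, 3 hundreds, 8 tens, 1 one (place-value notation)
5 thousands, 3 hundreds, 8 tens, 1 one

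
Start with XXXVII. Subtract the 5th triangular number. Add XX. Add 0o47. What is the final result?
Convert XXXVII (Roman numeral) → 10 + 10 + 10 + 5 + 1 + 1 = 37 (decimal)
Start: 37
Convert the 5th triangular number (triangular index) → 5×6/2 = 15 (decimal)
37 - 15 = 22
Convert XX (Roman numeral) → 10 + 10 = 20 (decimal)
22 + 20 = 42
Convert 0o47 (octal) → 4×8 + 7 = 39 (decimal)
42 + 39 = 81
81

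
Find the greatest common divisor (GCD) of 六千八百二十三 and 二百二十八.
Convert 六千八百二十三 (Chinese numeral) → 6×1000 + 8×100 + 2×10 + 3 = 6823 (decimal)
Convert 二百二十八 (Chinese numeral) → 2×100 + 2×10 + 8 = 228 (decimal)
Compute gcd(6823, 228) = 1
1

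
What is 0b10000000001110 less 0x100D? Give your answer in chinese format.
Convert 0b10000000001110 (binary) → 8192 + 8 + 4 + 2 = 8206 (decimal)
Convert 0x100D (hexadecimal) → 1×4096 + 13 = 4109 (decimal)
Compute 8206 - 4109 = 4097
Convert 4097 (decimal) → 4097 = 4×1000 + 9×10 + 7 → 四千零九十七 (Chinese numeral)
四千零九十七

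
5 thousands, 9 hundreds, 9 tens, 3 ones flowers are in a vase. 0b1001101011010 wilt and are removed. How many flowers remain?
Convert 5 thousands, 9 hundreds, 9 tens, 3 ones (place-value notation) → 5×1000 + 9×100 + 9×10 + 3 = 5993 (decimal)
Convert 0b1001101011010 (binary) → 4096 + 512 + 256 + 64 + 16 + 8 + 2 = 4954 (decimal)
Compute 5993 - 4954 = 1039
1039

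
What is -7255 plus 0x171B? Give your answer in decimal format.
Convert 0x171B (hexadecimal) → 1×4096 + 7×256 + 1×16 + 11 = 5915 (decimal)
Compute -7255 + 5915 = -1340
-1340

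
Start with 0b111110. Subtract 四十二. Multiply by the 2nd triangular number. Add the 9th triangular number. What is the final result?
Convert 0b111110 (binary) → 32 + 16 + 8 + 4 + 2 = 62 (decimal)
Start: 62
Convert 四十二 (Chinese numeral) → 4×10 + 2 = 42 (decimal)
62 - 42 = 20
Convert the 2nd triangular number (triangular index) → 2×3/2 = 3 (decimal)
20 × 3 = 60
Convert the 9th triangular number (triangular index) → 9×10/2 = 45 (decimal)
60 + 45 = 105
105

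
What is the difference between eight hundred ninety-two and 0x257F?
Convert eight hundred ninety-two (English words) → 8×100 + 92 = 892 (decimal)
Convert 0x257F (hexadecimal) → 2×4096 + 5×256 + 7×16 + 15 = 9599 (decimal)
Difference: |892 - 9599| = 8707
8707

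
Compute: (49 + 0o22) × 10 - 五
Convert 0o22 (octal) → 2×8 + 2 = 18 (decimal)
Convert 五 (Chinese numeral) → 5 (decimal)
Expression in decimal: (49 + 18) × 10 - 5
Parentheses first: 49 + 18 = 67
Multiply: 67 × 10 = 670
Subtract: 670 - 5 = 665
665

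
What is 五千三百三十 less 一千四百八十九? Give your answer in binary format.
Convert 五千三百三十 (Chinese numeral) → 5×1000 + 3×100 + 3×10 = 5330 (decimal)
Convert 一千四百八十九 (Chinese numeral) → 1×1000 + 4×100 + 8×10 + 9 = 1489 (decimal)
Compute 5330 - 1489 = 3841
Convert 3841 (decimal) → 3841 = 2048 + 1024 + 512 + 256 + 1 → 0b111100000001 (binary)
0b111100000001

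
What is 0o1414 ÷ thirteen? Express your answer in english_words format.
Convert 0o1414 (octal) → 1×512 + 4×64 + 1×8 + 4 = 780 (decimal)
Convert thirteen (English words) → 13 (decimal)
Compute 780 ÷ 13 = 60
Convert 60 (decimal) → sixty (English words)
sixty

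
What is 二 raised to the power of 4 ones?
Convert 二 (Chinese numeral) → 2 (decimal)
Convert 4 ones (place-value notation) → 4 (decimal)
Compute 2 ^ 4 = 16
16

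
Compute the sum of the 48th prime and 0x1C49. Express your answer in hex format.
Convert the 48th prime (prime index) → 223 (decimal)
Convert 0x1C49 (hexadecimal) → 1×4096 + 12×256 + 4×16 + 9 = 7241 (decimal)
Compute 223 + 7241 = 7464
Convert 7464 (decimal) → 7464 = 1×4096 + 13×256 + 2×16 + 8 → 0x1D28 (hexadecimal)
0x1D28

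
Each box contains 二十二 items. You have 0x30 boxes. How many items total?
Convert 二十二 (Chinese numeral) → 2×10 + 2 = 22 (decimal)
Convert 0x30 (hexadecimal) → 3×16 = 48 (decimal)
Compute 22 × 48 = 1056
1056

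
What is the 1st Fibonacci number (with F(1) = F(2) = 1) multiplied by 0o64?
Convert the 1st Fibonacci number (with F(1) = F(2) = 1) (Fibonacci index) → 1 (decimal)
Convert 0o64 (octal) → 6×8 + 4 = 52 (decimal)
Compute 1 × 52 = 52
52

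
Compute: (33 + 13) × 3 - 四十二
Convert 四十二 (Chinese numeral) → 4×10 + 2 = 42 (decimal)
Expression in decimal: (33 + 13) × 3 - 42
Parentheses first: 33 + 13 = 46
Multiply: 46 × 3 = 138
Subtract: 138 - 42 = 96
96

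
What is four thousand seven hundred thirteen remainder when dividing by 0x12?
Convert four thousand seven hundred thirteen (English words) → 4×1000 + 7×100 + 13 = 4713 (decimal)
Convert 0x12 (hexadecimal) → 1×16 + 2 = 18 (decimal)
Compute 4713 mod 18 = 15
15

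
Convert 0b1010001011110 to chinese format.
Convert 0b1010001011110 (binary) → 4096 + 1024 + 64 + 16 + 8 + 4 + 2 = 5214 (decimal)
Convert 5214 (decimal) → 5214 = 5×1000 + 2×100 + 1×10 + 4 → 五千二百一十四 (Chinese numeral)
五千二百一十四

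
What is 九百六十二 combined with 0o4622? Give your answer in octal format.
Convert 九百六十二 (Chinese numeral) → 9×100 + 6×10 + 2 = 962 (decimal)
Convert 0o4622 (octal) → 4×512 + 6×64 + 2×8 + 2 = 2450 (decimal)
Compute 962 + 2450 = 3412
Convert 3412 (decimal) → 3412 = 6×512 + 5×64 + 2×8 + 4 → 0o6524 (octal)
0o6524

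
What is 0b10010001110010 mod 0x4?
Convert 0b10010001110010 (binary) → 8192 + 1024 + 64 + 32 + 16 + 2 = 9330 (decimal)
Convert 0x4 (hexadecimal) → 4 (decimal)
Compute 9330 mod 4 = 2
2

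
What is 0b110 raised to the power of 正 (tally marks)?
Convert 0b110 (binary) → 4 + 2 = 6 (decimal)
Convert 正 (tally marks) → 5 (decimal)
Compute 6 ^ 5 = 7776
7776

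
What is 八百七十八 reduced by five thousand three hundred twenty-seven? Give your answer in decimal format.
Convert 八百七十八 (Chinese numeral) → 8×100 + 7×10 + 8 = 878 (decimal)
Convert five thousand three hundred twenty-seven (English words) → 5×1000 + 3×100 + 27 = 5327 (decimal)
Compute 878 - 5327 = -4449
-4449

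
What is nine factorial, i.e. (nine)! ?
Convert nine (English words) → 9 (decimal)
Compute 9! = 362880
362880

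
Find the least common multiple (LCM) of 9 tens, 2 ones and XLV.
Convert 9 tens, 2 ones (place-value notation) → 9×10 + 2 = 92 (decimal)
Convert XLV (Roman numeral) → 40 + 5 = 45 (decimal)
Compute lcm(92, 45) = 4140
4140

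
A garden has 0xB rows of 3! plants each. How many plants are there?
Convert 3! (factorial) → 6 (decimal)
Convert 0xB (hexadecimal) → 11 (decimal)
Compute 6 × 11 = 66
66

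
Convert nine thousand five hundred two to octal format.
Convert nine thousand five hundred two (English words) → 9×1000 + 5×100 + 2 = 9502 (decimal)
Convert 9502 (decimal) → 9502 = 2×4096 + 2×512 + 4×64 + 3×8 + 6 → 0o22436 (octal)
0o22436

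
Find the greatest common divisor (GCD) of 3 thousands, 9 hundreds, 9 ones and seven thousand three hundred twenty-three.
Convert 3 thousands, 9 hundreds, 9 ones (place-value notation) → 3×1000 + 9×100 + 9 = 3909 (decimal)
Convert seven thousand three hundred twenty-three (English words) → 7×1000 + 3×100 + 23 = 7323 (decimal)
Compute gcd(3909, 7323) = 3
3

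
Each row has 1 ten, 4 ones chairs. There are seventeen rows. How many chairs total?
Convert 1 ten, 4 ones (place-value notation) → 1×10 + 4 = 14 (decimal)
Convert seventeen (English words) → 17 (decimal)
Compute 14 × 17 = 238
238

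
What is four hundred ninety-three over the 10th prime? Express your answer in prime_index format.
Convert four hundred ninety-three (English words) → 4×100 + 93 = 493 (decimal)
Convert the 10th prime (prime index) → 29 (decimal)
Compute 493 ÷ 29 = 17
Convert 17 (decimal) → the 7th prime (prime index)
the 7th prime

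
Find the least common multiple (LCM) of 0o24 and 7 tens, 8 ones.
Convert 0o24 (octal) → 2×8 + 4 = 20 (decimal)
Convert 7 tens, 8 ones (place-value notation) → 7×10 + 8 = 78 (decimal)
Compute lcm(20, 78) = 780
780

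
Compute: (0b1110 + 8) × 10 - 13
Convert 0b1110 (binary) → 8 + 4 + 2 = 14 (decimal)
Expression in decimal: (14 + 8) × 10 - 13
Parentheses first: 14 + 8 = 22
Multiply: 22 × 10 = 220
Subtract: 220 - 13 = 207
207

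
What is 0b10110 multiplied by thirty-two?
Convert 0b10110 (binary) → 16 + 4 + 2 = 22 (decimal)
Convert thirty-two (English words) → 32 (decimal)
Compute 22 × 32 = 704
704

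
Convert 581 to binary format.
Convert 581 (decimal) → 581 = 512 + 64 + 4 + 1 → 0b1001000101 (binary)
0b1001000101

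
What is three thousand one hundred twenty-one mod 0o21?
Convert three thousand one hundred twenty-one (English words) → 3×1000 + 1×100 + 21 = 3121 (decimal)
Convert 0o21 (octal) → 2×8 + 1 = 17 (decimal)
Compute 3121 mod 17 = 10
10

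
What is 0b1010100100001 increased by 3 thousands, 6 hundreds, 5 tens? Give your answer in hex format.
Convert 0b1010100100001 (binary) → 4096 + 1024 + 256 + 32 + 1 = 5409 (decimal)
Convert 3 thousands, 6 hundreds, 5 tens (place-value notation) → 3×1000 + 6×100 + 5×10 = 3650 (decimal)
Compute 5409 + 3650 = 9059
Convert 9059 (decimal) → 9059 = 2×4096 + 3×256 + 6×16 + 3 → 0x2363 (hexadecimal)
0x2363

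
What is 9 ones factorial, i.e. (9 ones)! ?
Convert 9 ones (place-value notation) → 9 (decimal)
Compute 9! = 362880
362880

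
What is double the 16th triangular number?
The 16th triangular number = 16×17/2 = 136
Compute 136 × 2 = 272
272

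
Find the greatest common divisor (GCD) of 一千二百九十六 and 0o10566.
Convert 一千二百九十六 (Chinese numeral) → 1×1000 + 2×100 + 9×10 + 6 = 1296 (decimal)
Convert 0o10566 (octal) → 1×4096 + 5×64 + 6×8 + 6 = 4470 (decimal)
Compute gcd(1296, 4470) = 6
6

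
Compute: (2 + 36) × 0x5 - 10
Convert 0x5 (hexadecimal) → 5 (decimal)
Expression in decimal: (2 + 36) × 5 - 10
Parentheses first: 2 + 36 = 38
Multiply: 38 × 5 = 190
Subtract: 190 - 10 = 180
180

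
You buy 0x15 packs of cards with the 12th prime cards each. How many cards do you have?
Convert the 12th prime (prime index) → 37 (decimal)
Convert 0x15 (hexadecimal) → 1×16 + 5 = 21 (decimal)
Compute 37 × 21 = 777
777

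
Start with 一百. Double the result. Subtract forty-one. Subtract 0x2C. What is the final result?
Convert 一百 (Chinese numeral) → 1×100 = 100 (decimal)
Start: 100
100 × 2 = 200
Convert forty-one (English words) → 41 (decimal)
200 - 41 = 159
Convert 0x2C (hexadecimal) → 2×16 + 12 = 44 (decimal)
159 - 44 = 115
115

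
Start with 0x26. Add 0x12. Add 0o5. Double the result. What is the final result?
Convert 0x26 (hexadecimal) → 2×16 + 6 = 38 (decimal)
Start: 38
Convert 0x12 (hexadecimal) → 1×16 + 2 = 18 (decimal)
38 + 18 = 56
Convert 0o5 (octal) → 5 (decimal)
56 + 5 = 61
61 × 2 = 122
122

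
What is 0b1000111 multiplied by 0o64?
Convert 0b1000111 (binary) → 64 + 4 + 2 + 1 = 71 (decimal)
Convert 0o64 (octal) → 6×8 + 4 = 52 (decimal)
Compute 71 × 52 = 3692
3692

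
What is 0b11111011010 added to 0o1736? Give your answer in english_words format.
Convert 0b11111011010 (binary) → 1024 + 512 + 256 + 128 + 64 + 16 + 8 + 2 = 2010 (decimal)
Convert 0o1736 (octal) → 1×512 + 7×64 + 3×8 + 6 = 990 (decimal)
Compute 2010 + 990 = 3000
Convert 3000 (decimal) → 3000 = 3×1000 → three thousand (English words)
three thousand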